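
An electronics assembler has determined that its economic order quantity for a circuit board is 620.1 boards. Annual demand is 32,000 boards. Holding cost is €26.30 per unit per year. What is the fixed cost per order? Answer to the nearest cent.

Invert the EOQ relation Q*² = 2DS/H.
From Q* = √(2DS/H): S = Q*²H / (2D) = 620.1² × 26.3 / (2 × 32,000) = 158.0153.

S ≈ €158.02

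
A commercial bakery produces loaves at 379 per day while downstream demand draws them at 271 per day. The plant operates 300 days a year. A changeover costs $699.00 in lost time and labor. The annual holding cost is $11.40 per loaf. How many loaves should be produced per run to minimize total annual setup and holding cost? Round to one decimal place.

Annual demand D = 271 × 300 = 81,300.
Production build-up factor (1 − d/p) = 1 − 271/379 = 0.2850.
Q* = √(2DS / (H(1 − d/p))) = √(2 × 81,300 × 699 / (11.4 × 0.2850)).
= √(113,657,400 / 3.2485) ≈ 5914.992.

Q* ≈ 5,915.0 loaves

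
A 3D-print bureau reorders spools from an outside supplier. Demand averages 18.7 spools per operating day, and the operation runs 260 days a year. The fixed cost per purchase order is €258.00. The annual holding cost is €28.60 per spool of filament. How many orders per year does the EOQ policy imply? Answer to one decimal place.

Annual demand D = 18.7 × 260 = 4,862.
Q* = √(2DS/H) = √(2 × 4,862 × 258 / 28.6) ≈ 296.18.
Orders per year = D / Q* = 4,862 / 296.18 ≈ 16.416.

N ≈ 16.4 orders per year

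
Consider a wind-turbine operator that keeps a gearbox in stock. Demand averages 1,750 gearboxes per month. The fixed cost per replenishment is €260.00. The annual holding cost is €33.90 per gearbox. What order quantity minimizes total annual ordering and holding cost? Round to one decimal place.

Q* ≈ 567.6 gearboxes

Annual demand D = 1,750 × 12 = 21,000.
EOQ = √(2DS / H) = √(2 × 21,000 × 260 / 33.9).
= √(10,920,000 / 33.9) = √322,123.8938 ≈ 567.560.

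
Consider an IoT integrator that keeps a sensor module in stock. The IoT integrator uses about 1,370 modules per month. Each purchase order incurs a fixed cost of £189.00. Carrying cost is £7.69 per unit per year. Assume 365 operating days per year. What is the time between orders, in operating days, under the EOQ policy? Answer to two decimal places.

T ≈ 19.96 days

Annual demand D = 1,370 × 12 = 16,440.
The optimal lot size = √(2DS/H) = √(2 × 16,440 × 189 / 7.69) ≈ 898.95.
Cycle time = Q*/D × 365 = 898.95 / 16,440 × 365 ≈ 19.958 days.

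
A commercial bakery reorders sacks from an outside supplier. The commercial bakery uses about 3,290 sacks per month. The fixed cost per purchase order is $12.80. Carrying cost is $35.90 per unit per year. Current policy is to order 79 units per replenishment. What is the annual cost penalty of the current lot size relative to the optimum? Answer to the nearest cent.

Extra cost ≈ $1,791.21 per year

Annual demand D = 3,290 × 12 = 39,480.
EOQ = √(2DS/H) = √(2 × 39,480 × 12.8 / 35.9) ≈ 167.79.
Cost at Q* = (D/Q*)S + (Q*/2)H = √(2DSH) ≈ $6,023.60.
Cost at Q = 79: (39,480/79)×12.8 + (79/2)×35.9 = $6,396.76 + $1,418.05 = $7,814.81.
Excess = $7,814.81 − $6,023.60 = $1,791.21.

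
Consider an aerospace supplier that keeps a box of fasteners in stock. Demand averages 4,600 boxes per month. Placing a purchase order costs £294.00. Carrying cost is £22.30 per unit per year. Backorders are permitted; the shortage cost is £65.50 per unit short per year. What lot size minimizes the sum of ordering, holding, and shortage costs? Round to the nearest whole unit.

Q* ≈ 1,397 boxes

Annual demand D = 4,600 × 12 = 55,200.
With planned backorders, Q* = √(2DS/H) · √((H+B)/B).
√(2DS/H) = √(2 × 55,200 × 294 / 22.3) = 1206.440.
√((H+B)/B) = √((22.3+65.5)/65.5) = 1.1578.
Q* ≈ 1396.794.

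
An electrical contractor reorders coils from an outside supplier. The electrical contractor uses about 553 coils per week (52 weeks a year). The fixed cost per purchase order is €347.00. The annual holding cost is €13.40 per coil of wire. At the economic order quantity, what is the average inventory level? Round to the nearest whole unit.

Annual demand D = 553 × 52 = 28,756.
The optimal lot size = √(2DS/H) = √(2 × 28,756 × 347 / 13.4) ≈ 1220.37.
Average inventory = Q*/2 ≈ 1220.37 / 2 = 610.185.

Average inventory ≈ 610 coils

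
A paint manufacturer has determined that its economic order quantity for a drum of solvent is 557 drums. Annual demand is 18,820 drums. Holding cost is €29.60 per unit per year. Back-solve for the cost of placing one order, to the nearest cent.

S ≈ €243.98

Invert the EOQ relation Q*² = 2DS/H.
From Q* = √(2DS/H): S = Q*²H / (2D) = 557² × 29.6 / (2 × 18,820) = 243.9790.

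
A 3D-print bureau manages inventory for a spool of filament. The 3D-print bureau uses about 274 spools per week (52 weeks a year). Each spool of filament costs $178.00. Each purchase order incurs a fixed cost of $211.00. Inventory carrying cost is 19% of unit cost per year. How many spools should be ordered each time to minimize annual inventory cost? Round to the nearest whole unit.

Q* ≈ 422 spools

Annual demand D = 274 × 52 = 14,248.
Holding cost H = 0.19 × $178.00 = $33.8200 per unit per year.
EOQ = √(2DS / H) = √(2 × 14,248 × 211 / 33.82).
= √(6,012,656 / 33.82) = √177,784.0331 ≈ 421.644.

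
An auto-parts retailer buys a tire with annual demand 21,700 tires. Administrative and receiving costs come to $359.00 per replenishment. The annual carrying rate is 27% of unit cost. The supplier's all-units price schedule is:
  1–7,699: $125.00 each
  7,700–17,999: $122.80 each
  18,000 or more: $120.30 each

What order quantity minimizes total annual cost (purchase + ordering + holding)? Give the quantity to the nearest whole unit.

Q* ≈ 679 tires

Holding cost per unit per year at price C is H = 0.27·C.
Evaluate total cost at each tier's feasible EOQ or, if the EOQ is below the tier, at the tier's minimum quantity.
EOQ at $125.00 = 679.4 (feasible in tier 1): TC = 21,700×$125.00 + (21,700/679.4)×359 + (679.4/2)×0.27×$125.00 = $2,735,431.32.
EOQ at $122.80 = 685.5 < 7700, so use break Q=7700: TC = 21,700×$122.80 + (21,700/7700.0)×359 + (7700.0/2)×0.27×$122.80 = $2,793,422.33.
EOQ at $120.30 = 692.6 < 18000, so use break Q=18000: TC = 21,700×$120.30 + (21,700/18000.0)×359 + (18000.0/2)×0.27×$120.30 = $2,903,271.79.
Lowest total cost is $2,735,431.32 at Q = 679.4.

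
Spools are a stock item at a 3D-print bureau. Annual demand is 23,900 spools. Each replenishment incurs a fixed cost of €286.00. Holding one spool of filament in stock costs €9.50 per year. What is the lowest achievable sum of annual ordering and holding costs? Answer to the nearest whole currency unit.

TC* ≈ €11,396

The optimal lot size = √(2DS/H) = √(2 × 23,900 × 286 / 9.5) ≈ 1199.60.
At Q*, ordering cost (D/Q*)S equals holding cost (Q*/2)H, each = √(DSH/2).
Minimum total = √(2DSH) = √(2 × 23,900 × 286 × 9.5) ≈ 11396.166.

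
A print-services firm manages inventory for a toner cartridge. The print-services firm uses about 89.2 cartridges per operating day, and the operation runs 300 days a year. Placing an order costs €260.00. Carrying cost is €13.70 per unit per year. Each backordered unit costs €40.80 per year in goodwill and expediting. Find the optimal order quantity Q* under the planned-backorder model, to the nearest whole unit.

Annual demand D = 89.2 × 300 = 26,760.
With planned backorders, Q* = √(2DS/H) · √((H+B)/B).
√(2DS/H) = √(2 × 26,760 × 260 / 13.7) = 1007.823.
√((H+B)/B) = √((13.7+40.8)/40.8) = 1.1558.
Q* ≈ 1164.803.

Q* ≈ 1,165 cartridges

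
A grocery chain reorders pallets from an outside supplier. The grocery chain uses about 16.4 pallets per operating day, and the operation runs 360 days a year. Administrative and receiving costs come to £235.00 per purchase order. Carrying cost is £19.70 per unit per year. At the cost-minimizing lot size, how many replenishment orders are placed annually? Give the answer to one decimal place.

N ≈ 15.7 orders per year

Annual demand D = 16.4 × 360 = 5,904.
Q* = √(2DS/H) = √(2 × 5,904 × 235 / 19.7) ≈ 375.31.
Orders per year = D / Q* = 5,904 / 375.31 ≈ 15.731.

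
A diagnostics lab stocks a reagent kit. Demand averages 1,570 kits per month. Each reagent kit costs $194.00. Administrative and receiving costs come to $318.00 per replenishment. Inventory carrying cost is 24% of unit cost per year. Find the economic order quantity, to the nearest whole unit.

Annual demand D = 1,570 × 12 = 18,840.
Holding cost H = 0.24 × $194.00 = $46.5600 per unit per year.
EOQ = √(2DS / H) = √(2 × 18,840 × 318 / 46.56).
= √(11,982,240 / 46.56) = √257,350.5155 ≈ 507.297.

Q* ≈ 507 kits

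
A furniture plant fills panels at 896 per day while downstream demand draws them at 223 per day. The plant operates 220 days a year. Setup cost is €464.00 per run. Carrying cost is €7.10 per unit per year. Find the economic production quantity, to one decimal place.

Annual demand D = 223 × 220 = 49,060.
Production build-up factor (1 − d/p) = 1 − 223/896 = 0.7511.
Q* = √(2DS / (H(1 − d/p))) = √(2 × 49,060 × 464 / (7.1 × 0.7511)).
= √(45,527,680 / 5.3329) ≈ 2921.831.

Q* ≈ 2,921.8 panels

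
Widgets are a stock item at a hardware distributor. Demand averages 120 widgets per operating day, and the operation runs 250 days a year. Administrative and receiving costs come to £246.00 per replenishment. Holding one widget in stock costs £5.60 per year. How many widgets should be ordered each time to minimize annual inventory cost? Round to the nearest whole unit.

Q* ≈ 1,623 widgets

Annual demand D = 120 × 250 = 30,000.
EOQ = √(2DS / H) = √(2 × 30,000 × 246 / 5.6).
= √(14,760,000 / 5.6) = √2,635,714.2857 ≈ 1623.488.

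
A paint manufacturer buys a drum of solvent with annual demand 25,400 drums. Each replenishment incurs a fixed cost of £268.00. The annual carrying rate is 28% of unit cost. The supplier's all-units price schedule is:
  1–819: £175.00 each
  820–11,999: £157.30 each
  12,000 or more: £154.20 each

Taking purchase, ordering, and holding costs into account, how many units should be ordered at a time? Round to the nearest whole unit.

Holding cost per unit per year at price C is H = 0.28·C.
Evaluate total cost at each tier's feasible EOQ or, if the EOQ is below the tier, at the tier's minimum quantity.
EOQ at £175.00 = 527.1 (feasible in tier 1): TC = 25,400×£175.00 + (25,400/527.1)×268 + (527.1/2)×0.28×£175.00 = £4,470,828.39.
EOQ at £157.30 = 556.0 < 820, so use break Q=820: TC = 25,400×£157.30 + (25,400/820.0)×268 + (820.0/2)×0.28×£157.30 = £4,021,779.50.
EOQ at £154.20 = 561.5 < 12000, so use break Q=12000: TC = 25,400×£154.20 + (25,400/12000.0)×268 + (12000.0/2)×0.28×£154.20 = £4,176,303.27.
Lowest total cost is £4,021,779.50 at Q = 820.0.

Q* ≈ 820 drums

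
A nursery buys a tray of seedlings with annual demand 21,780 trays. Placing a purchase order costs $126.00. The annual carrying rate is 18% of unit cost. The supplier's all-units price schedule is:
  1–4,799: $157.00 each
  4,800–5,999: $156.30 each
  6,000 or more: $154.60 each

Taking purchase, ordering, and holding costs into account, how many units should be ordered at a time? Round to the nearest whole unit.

Holding cost per unit per year at price C is H = 0.18·C.
Candidates are each tier's EOQ (if it falls in that tier) and each price-break quantity.
EOQ at $157.00 = 440.7 (feasible in tier 1): TC = 21,780×$157.00 + (21,780/440.7)×126 + (440.7/2)×0.18×$157.00 = $3,431,914.18.
EOQ at $156.30 = 441.7 < 4800, so use break Q=4800: TC = 21,780×$156.30 + (21,780/4800.0)×126 + (4800.0/2)×0.18×$156.30 = $3,472,307.33.
EOQ at $154.60 = 444.1 < 6000, so use break Q=6000: TC = 21,780×$154.60 + (21,780/6000.0)×126 + (6000.0/2)×0.18×$154.60 = $3,451,129.38.
Lowest total cost is $3,431,914.18 at Q = 440.7.

Q* ≈ 441 trays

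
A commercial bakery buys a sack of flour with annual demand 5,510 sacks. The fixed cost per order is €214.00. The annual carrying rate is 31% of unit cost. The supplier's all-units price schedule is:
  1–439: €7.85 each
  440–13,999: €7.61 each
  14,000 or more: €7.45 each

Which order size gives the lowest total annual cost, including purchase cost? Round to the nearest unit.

Q* ≈ 1,000 sacks

Holding cost per unit per year at price C is H = 0.31·C.
Evaluate total cost at each tier's feasible EOQ or, if the EOQ is below the tier, at the tier's minimum quantity.
Tier 1 (€7.85): EOQ = 984.4 exceeds tier's upper bound 439, so this tier is dominated.
EOQ at €7.61 = 999.8 (feasible in tier 2): TC = 5,510×€7.61 + (5,510/999.8)×214 + (999.8/2)×0.31×€7.61 = €44,289.79.
EOQ at €7.45 = 1010.5 < 14000, so use break Q=14000: TC = 5,510×€7.45 + (5,510/14000.0)×214 + (14000.0/2)×0.31×€7.45 = €57,300.22.
Lowest total cost is €44,289.79 at Q = 999.8.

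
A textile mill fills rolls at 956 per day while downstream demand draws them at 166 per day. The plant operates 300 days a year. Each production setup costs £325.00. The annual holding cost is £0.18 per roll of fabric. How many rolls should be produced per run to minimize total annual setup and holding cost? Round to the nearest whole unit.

Q* ≈ 14,752 rolls

Annual demand D = 166 × 300 = 49,800.
Production build-up factor (1 − d/p) = 1 − 166/956 = 0.8264.
Q* = √(2DS / (H(1 − d/p))) = √(2 × 49,800 × 325 / (0.18 × 0.8264)).
= √(32,370,000 / 0.1487) ≈ 14751.986.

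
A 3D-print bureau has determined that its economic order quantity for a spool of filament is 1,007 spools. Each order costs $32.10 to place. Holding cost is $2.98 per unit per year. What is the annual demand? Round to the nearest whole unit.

The basic EOQ model gives Q* = √(2DS/H); rearrange for the unknown.
From Q* = √(2DS/H): D = Q*²H / (2S) = 1,007² × 2.98 / (2 × 32.1) = 47069.564.

D ≈ 47,070 spools per year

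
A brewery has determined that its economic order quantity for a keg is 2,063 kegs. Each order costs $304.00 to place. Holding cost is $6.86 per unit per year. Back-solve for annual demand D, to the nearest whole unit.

D ≈ 48,020 kegs per year

Invert the EOQ relation Q*² = 2DS/H.
From Q* = √(2DS/H): D = Q*²H / (2S) = 2,063² × 6.86 / (2 × 304) = 48019.650.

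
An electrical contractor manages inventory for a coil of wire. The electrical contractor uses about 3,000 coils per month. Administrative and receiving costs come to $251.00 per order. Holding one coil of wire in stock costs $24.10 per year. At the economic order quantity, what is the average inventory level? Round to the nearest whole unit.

Average inventory ≈ 433 coils

Annual demand D = 3,000 × 12 = 36,000.
EOQ = √(2DS/H) = √(2 × 36,000 × 251 / 24.1) ≈ 865.95.
Average inventory = Q*/2 ≈ 865.95 / 2 = 432.977.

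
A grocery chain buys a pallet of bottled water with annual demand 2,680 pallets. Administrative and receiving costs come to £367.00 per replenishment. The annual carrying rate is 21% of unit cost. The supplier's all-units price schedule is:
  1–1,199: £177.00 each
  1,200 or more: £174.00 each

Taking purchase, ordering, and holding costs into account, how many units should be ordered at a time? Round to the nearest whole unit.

Holding cost per unit per year at price C is H = 0.21·C.
For each price level, check whether its EOQ is feasible; otherwise the best quantity at that price is the breakpoint.
EOQ at £177.00 = 230.0 (feasible in tier 1): TC = 2,680×£177.00 + (2,680/230.0)×367 + (230.0/2)×0.21×£177.00 = £482,910.90.
EOQ at £174.00 = 232.0 < 1200, so use break Q=1200: TC = 2,680×£174.00 + (2,680/1200.0)×367 + (1200.0/2)×0.21×£174.00 = £489,063.63.
Lowest total cost is £482,910.90 at Q = 230.0.

Q* ≈ 230 pallets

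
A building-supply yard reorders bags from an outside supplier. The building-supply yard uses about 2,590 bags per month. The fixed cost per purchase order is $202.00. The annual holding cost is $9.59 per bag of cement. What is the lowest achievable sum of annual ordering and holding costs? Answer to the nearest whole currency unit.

Annual demand D = 2,590 × 12 = 31,080.
The optimal lot size = √(2DS/H) = √(2 × 31,080 × 202 / 9.59) ≈ 1144.25.
At the optimum the two cost components are equal, so total cost = 2·(Q*/2)H = Q*·H.
Minimum total = √(2DSH) = √(2 × 31,080 × 202 × 9.59) ≈ 10973.382.

TC* ≈ $10,973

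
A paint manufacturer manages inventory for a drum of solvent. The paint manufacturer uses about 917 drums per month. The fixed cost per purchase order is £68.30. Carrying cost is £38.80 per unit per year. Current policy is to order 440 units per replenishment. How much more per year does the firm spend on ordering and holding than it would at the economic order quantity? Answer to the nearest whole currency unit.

Annual demand D = 917 × 12 = 11,004.
EOQ = √(2DS/H) = √(2 × 11,004 × 68.3 / 38.8) ≈ 196.83.
Cost at Q* = (D/Q*)S + (Q*/2)H = √(2DSH) ≈ £7,636.89.
Cost at Q = 440: (11,004/440)×68.3 + (440/2)×38.8 = £1,708.12 + £8,536.00 = £10,244.12.
Excess = £10,244.12 − £7,636.89 = £2,607.23.

Extra cost ≈ £2,607 per year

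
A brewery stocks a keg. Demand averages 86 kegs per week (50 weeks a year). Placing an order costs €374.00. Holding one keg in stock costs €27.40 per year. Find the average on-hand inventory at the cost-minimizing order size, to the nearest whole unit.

Average inventory ≈ 171 kegs

Annual demand D = 86 × 50 = 4,300.
The optimal lot size = √(2DS/H) = √(2 × 4,300 × 374 / 27.4) ≈ 342.62.
Average inventory = Q*/2 ≈ 342.62 / 2 = 171.309.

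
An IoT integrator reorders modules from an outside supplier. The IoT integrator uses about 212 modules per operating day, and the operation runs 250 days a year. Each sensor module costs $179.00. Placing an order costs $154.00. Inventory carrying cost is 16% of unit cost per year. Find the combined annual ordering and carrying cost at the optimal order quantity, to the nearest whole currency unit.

TC* ≈ $21,622

Annual demand D = 212 × 250 = 53,000.
Holding cost H = 0.16 × $179.00 = $28.6400 per unit per year.
EOQ = √(2DS/H) = √(2 × 53,000 × 154 / 28.64) ≈ 754.96.
At Q*, ordering cost (D/Q*)S equals holding cost (Q*/2)H, each = √(DSH/2).
Minimum total = √(2DSH) = √(2 × 53,000 × 154 × 28.64) ≈ 21622.196.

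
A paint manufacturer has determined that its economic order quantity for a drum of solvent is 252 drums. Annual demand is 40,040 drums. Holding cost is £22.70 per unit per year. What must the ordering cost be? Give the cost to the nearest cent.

S ≈ £18.00

Invert the EOQ relation Q*² = 2DS/H.
From Q* = √(2DS/H): S = Q*²H / (2D) = 252² × 22.7 / (2 × 40,040) = 18.0013.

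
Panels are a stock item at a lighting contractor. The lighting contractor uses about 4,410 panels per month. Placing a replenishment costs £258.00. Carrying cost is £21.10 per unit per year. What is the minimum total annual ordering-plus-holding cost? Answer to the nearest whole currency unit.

Annual demand D = 4,410 × 12 = 52,920.
The optimal lot size = √(2DS/H) = √(2 × 52,920 × 258 / 21.1) ≈ 1137.61.
At Q*, ordering cost (D/Q*)S equals holding cost (Q*/2)H, each = √(DSH/2).
Minimum total = √(2DSH) = √(2 × 52,920 × 258 × 21.1) ≈ 24003.579.

TC* ≈ £24,004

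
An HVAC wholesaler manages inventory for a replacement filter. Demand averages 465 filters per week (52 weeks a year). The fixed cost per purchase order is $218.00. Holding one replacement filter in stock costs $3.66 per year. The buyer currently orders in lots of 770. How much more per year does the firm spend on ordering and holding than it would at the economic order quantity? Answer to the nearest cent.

Annual demand D = 465 × 52 = 24,180.
EOQ = √(2DS/H) = √(2 × 24,180 × 218 / 3.66) ≈ 1697.19.
Cost at Q* = (D/Q*)S + (Q*/2)H = √(2DSH) ≈ $6,211.72.
Cost at Q = 770: (24,180/770)×218 + (770/2)×3.66 = $6,845.77 + $1,409.10 = $8,254.87.
Excess = $8,254.87 − $6,211.72 = $2,043.15.

Extra cost ≈ $2,043.15 per year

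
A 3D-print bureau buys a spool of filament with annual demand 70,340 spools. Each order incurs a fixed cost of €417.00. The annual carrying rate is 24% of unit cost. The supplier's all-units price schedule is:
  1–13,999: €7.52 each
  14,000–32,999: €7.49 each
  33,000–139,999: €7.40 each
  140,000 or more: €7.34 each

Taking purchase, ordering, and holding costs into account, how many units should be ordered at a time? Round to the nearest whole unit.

Q* ≈ 5,701 spools

Holding cost per unit per year at price C is H = 0.24·C.
Evaluate total cost at each tier's feasible EOQ or, if the EOQ is below the tier, at the tier's minimum quantity.
EOQ at €7.52 = 5701.2 (feasible in tier 1): TC = 70,340×€7.52 + (70,340/5701.2)×417 + (5701.2/2)×0.24×€7.52 = €539,246.41.
EOQ at €7.49 = 5712.7 < 14000, so use break Q=14000: TC = 70,340×€7.49 + (70,340/14000.0)×417 + (14000.0/2)×0.24×€7.49 = €541,524.93.
EOQ at €7.40 = 5747.3 < 33000, so use break Q=33000: TC = 70,340×€7.40 + (70,340/33000.0)×417 + (33000.0/2)×0.24×€7.40 = €550,708.84.
EOQ at €7.34 = 5770.7 < 140000, so use break Q=140000: TC = 70,340×€7.34 + (70,340/140000.0)×417 + (140000.0/2)×0.24×€7.34 = €639,817.11.
Lowest total cost is €539,246.41 at Q = 5701.2.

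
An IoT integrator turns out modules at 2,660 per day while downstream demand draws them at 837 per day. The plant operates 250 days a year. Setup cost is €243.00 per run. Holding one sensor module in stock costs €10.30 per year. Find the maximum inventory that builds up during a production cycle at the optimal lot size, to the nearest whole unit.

Annual demand D = 837 × 250 = 209,250.
Production build-up factor (1 − d/p) = 1 − 837/2,660 = 0.6853.
Q* = √(2DS / (H(1 − d/p))) = √(2 × 209,250 × 243 / (10.3 × 0.6853)).
= √(101,695,500 / 7.059) ≈ 3795.594.
Maximum inventory = Q*(1 − d/p) = 3795.594 × 0.6853 ≈ 2601.266.

I_max ≈ 2,601 modules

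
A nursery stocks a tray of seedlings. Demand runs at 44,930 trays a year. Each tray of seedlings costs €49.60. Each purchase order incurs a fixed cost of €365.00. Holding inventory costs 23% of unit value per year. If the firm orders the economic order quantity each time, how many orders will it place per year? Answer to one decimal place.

Holding cost H = 0.23 × €49.60 = €11.4080 per unit per year.
Q* = √(2DS/H) = √(2 × 44,930 × 365 / 11.408) ≈ 1695.61.
Orders per year = D / Q* = 44,930 / 1695.61 ≈ 26.498.

N ≈ 26.5 orders per year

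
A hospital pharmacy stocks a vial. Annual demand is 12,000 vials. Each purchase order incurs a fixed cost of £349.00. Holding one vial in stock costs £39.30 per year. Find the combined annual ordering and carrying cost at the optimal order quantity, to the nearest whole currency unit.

EOQ = √(2DS/H) = √(2 × 12,000 × 349 / 39.3) ≈ 461.66.
At the optimum the two cost components are equal, so total cost = 2·(Q*/2)H = Q*·H.
Minimum total = √(2DSH) = √(2 × 12,000 × 349 × 39.3) ≈ 18143.230.

TC* ≈ £18,143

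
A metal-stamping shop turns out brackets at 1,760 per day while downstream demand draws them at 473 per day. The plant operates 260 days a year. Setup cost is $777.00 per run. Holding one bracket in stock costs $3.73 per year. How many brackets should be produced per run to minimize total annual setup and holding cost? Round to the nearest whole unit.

Annual demand D = 473 × 260 = 122,980.
Production build-up factor (1 − d/p) = 1 − 473/1,760 = 0.7312.
Q* = √(2DS / (H(1 − d/p))) = √(2 × 122,980 × 777 / (3.73 × 0.7312)).
= √(191,110,920 / 2.7276) ≈ 8370.577.

Q* ≈ 8,371 brackets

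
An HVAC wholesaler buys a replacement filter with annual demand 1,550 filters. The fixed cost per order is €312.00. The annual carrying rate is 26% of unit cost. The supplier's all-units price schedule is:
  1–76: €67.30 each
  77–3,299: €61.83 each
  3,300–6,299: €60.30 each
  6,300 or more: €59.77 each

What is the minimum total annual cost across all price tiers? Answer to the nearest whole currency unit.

Holding cost per unit per year at price C is H = 0.26·C.
Candidates are each tier's EOQ (if it falls in that tier) and each price-break quantity.
Tier 1 (€67.30): EOQ = 235.1 exceeds tier's upper bound 76, so this tier is dominated.
EOQ at €61.83 = 245.3 (feasible in tier 2): TC = 1,550×€61.83 + (1,550/245.3)×312 + (245.3/2)×0.26×€61.83 = €99,779.66.
EOQ at €60.30 = 248.4 < 3300, so use break Q=3300: TC = 1,550×€60.30 + (1,550/3300.0)×312 + (3300.0/2)×0.26×€60.30 = €119,480.25.
EOQ at €59.77 = 249.5 < 6300, so use break Q=6300: TC = 1,550×€59.77 + (1,550/6300.0)×312 + (6300.0/2)×0.26×€59.77 = €141,671.89.
Lowest total cost among the candidates is at Q = 245.3.

TC* ≈ €99,780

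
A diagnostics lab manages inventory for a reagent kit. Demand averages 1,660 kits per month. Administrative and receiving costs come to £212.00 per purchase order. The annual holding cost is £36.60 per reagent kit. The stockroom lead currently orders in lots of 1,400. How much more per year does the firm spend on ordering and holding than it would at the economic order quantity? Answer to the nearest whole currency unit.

Extra cost ≈ £11,054 per year

Annual demand D = 1,660 × 12 = 19,920.
EOQ = √(2DS/H) = √(2 × 19,920 × 212 / 36.6) ≈ 480.38.
Cost at Q* = (D/Q*)S + (Q*/2)H = √(2DSH) ≈ £17,581.99.
Cost at Q = 1,400: (19,920/1,400)×212 + (1,400/2)×36.6 = £3,016.46 + £25,620.00 = £28,636.46.
Excess = £28,636.46 − £17,581.99 = £11,054.46.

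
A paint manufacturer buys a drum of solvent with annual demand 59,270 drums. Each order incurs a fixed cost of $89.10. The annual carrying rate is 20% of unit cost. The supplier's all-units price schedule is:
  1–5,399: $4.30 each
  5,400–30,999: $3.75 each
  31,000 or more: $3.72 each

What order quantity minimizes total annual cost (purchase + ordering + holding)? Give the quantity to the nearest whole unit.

Q* ≈ 5,400 drums

Holding cost per unit per year at price C is H = 0.20·C.
Evaluate total cost at each tier's feasible EOQ or, if the EOQ is below the tier, at the tier's minimum quantity.
EOQ at $4.30 = 3504.5 (feasible in tier 1): TC = 59,270×$4.30 + (59,270/3504.5)×89.1 + (3504.5/2)×0.20×$4.30 = $257,874.84.
EOQ at $3.75 = 3752.7 < 5400, so use break Q=5400: TC = 59,270×$3.75 + (59,270/5400.0)×89.1 + (5400.0/2)×0.20×$3.75 = $225,265.45.
EOQ at $3.72 = 3767.8 < 31000, so use break Q=31000: TC = 59,270×$3.72 + (59,270/31000.0)×89.1 + (31000.0/2)×0.20×$3.72 = $232,186.75.
Lowest total cost is $225,265.45 at Q = 5400.0.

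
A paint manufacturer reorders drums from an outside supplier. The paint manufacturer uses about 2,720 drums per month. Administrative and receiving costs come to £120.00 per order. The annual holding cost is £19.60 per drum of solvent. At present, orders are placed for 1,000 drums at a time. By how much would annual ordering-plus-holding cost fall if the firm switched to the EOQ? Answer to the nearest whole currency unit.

Annual demand D = 2,720 × 12 = 32,640.
EOQ = √(2DS/H) = √(2 × 32,640 × 120 / 19.6) ≈ 632.20.
Cost at Q* = (D/Q*)S + (Q*/2)H = √(2DSH) ≈ £12,391.07.
Cost at Q = 1,000: (32,640/1,000)×120 + (1,000/2)×19.6 = £3,916.80 + £9,800.00 = £13,716.80.
Excess = £13,716.80 − £12,391.07 = £1,325.73.

Extra cost ≈ £1,326 per year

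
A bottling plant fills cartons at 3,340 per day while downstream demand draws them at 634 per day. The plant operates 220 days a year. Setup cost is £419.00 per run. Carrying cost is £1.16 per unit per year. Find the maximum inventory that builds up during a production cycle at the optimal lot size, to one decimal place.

Annual demand D = 634 × 220 = 139,480.
Production build-up factor (1 − d/p) = 1 − 634/3,340 = 0.8102.
Q* = √(2DS / (H(1 − d/p))) = √(2 × 139,480 × 419 / (1.16 × 0.8102)).
= √(116,884,240 / 0.9398) ≈ 11152.143.
Maximum inventory = Q*(1 − d/p) = 11152.143 × 0.8102 ≈ 9035.239.

I_max ≈ 9,035.2 cartons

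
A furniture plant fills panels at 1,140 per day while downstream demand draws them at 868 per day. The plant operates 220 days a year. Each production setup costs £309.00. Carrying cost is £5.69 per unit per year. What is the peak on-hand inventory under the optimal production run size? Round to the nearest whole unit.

I_max ≈ 2,225 panels

Annual demand D = 868 × 220 = 190,960.
Production build-up factor (1 − d/p) = 1 − 868/1,140 = 0.2386.
Q* = √(2DS / (H(1 − d/p))) = √(2 × 190,960 × 309 / (5.69 × 0.2386)).
= √(118,013,280 / 1.3576) ≈ 9323.464.
Maximum inventory = Q*(1 − d/p) = 9323.464 × 0.2386 ≈ 2224.546.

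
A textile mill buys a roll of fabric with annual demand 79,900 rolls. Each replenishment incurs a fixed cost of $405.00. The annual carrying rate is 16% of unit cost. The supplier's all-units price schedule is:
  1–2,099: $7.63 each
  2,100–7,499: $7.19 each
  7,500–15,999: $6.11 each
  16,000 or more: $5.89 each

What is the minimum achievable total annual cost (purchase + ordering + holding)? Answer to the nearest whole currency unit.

TC* ≈ $480,173

Holding cost per unit per year at price C is H = 0.16·C.
Evaluate total cost at each tier's feasible EOQ or, if the EOQ is below the tier, at the tier's minimum quantity.
Tier 1 ($7.63): EOQ = 7281.0 exceeds tier's upper bound 2099, so this tier is dominated.
Tier 2 ($7.19): EOQ = 7500.5 exceeds tier's upper bound 7499, so this tier is dominated.
EOQ at $6.11 = 8136.5 (feasible in tier 3): TC = 79,900×$6.11 + (79,900/8136.5)×405 + (8136.5/2)×0.16×$6.11 = $496,143.20.
EOQ at $5.89 = 8287.0 < 16000, so use break Q=16000: TC = 79,900×$5.89 + (79,900/16000.0)×405 + (16000.0/2)×0.16×$5.89 = $480,172.67.
Lowest total cost among the candidates is at Q = 16000.0.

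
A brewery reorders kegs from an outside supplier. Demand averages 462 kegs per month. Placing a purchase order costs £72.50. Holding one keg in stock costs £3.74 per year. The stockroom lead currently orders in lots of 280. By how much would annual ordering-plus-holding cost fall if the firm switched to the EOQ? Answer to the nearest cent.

Extra cost ≈ £225.17 per year

Annual demand D = 462 × 12 = 5,544.
EOQ = √(2DS/H) = √(2 × 5,544 × 72.5 / 3.74) ≈ 463.62.
Cost at Q* = (D/Q*)S + (Q*/2)H = √(2DSH) ≈ £1,733.93.
Cost at Q = 280: (5,544/280)×72.5 + (280/2)×3.74 = £1,435.50 + £523.60 = £1,959.10.
Excess = £1,959.10 − £1,733.93 = £225.17.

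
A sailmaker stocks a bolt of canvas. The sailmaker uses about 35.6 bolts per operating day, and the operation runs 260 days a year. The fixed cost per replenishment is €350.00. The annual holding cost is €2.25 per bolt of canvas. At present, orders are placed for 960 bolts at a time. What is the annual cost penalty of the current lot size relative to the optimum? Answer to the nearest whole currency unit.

Annual demand D = 35.6 × 260 = 9,256.
EOQ = √(2DS/H) = √(2 × 9,256 × 350 / 2.25) ≈ 1696.95.
Cost at Q* = (D/Q*)S + (Q*/2)H = √(2DSH) ≈ €3,818.14.
Cost at Q = 960: (9,256/960)×350 + (960/2)×2.25 = €3,374.58 + €1,080.00 = €4,454.58.
Excess = €4,454.58 − €3,818.14 = €636.44.

Extra cost ≈ €636 per year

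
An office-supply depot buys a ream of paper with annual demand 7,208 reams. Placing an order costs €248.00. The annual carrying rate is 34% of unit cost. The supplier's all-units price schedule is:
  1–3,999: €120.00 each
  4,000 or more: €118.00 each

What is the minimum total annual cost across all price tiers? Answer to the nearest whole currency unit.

Holding cost per unit per year at price C is H = 0.34·C.
Evaluate total cost at each tier's feasible EOQ or, if the EOQ is below the tier, at the tier's minimum quantity.
EOQ at €120.00 = 296.0 (feasible in tier 1): TC = 7,208×€120.00 + (7,208/296.0)×248 + (296.0/2)×0.34×€120.00 = €877,037.54.
EOQ at €118.00 = 298.5 < 4000, so use break Q=4000: TC = 7,208×€118.00 + (7,208/4000.0)×248 + (4000.0/2)×0.34×€118.00 = €931,230.90.
Lowest total cost among the candidates is at Q = 296.0.

TC* ≈ €877,038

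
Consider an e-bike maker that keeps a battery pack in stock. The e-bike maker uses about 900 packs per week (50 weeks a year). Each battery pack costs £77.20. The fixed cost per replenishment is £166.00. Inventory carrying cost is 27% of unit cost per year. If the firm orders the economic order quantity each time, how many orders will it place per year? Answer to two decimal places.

N ≈ 53.15 orders per year

Annual demand D = 900 × 50 = 45,000.
Holding cost H = 0.27 × £77.20 = £20.8440 per unit per year.
The optimal lot size = √(2DS/H) = √(2 × 45,000 × 166 / 20.844) ≈ 846.61.
Orders per year = D / Q* = 45,000 / 846.61 ≈ 53.153.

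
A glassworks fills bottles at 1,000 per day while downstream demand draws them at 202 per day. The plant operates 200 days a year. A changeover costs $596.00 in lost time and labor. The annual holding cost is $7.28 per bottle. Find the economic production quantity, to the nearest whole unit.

Q* ≈ 2,879 bottles

Annual demand D = 202 × 200 = 40,400.
Production build-up factor (1 − d/p) = 1 − 202/1,000 = 0.7980.
Q* = √(2DS / (H(1 − d/p))) = √(2 × 40,400 × 596 / (7.28 × 0.7980)).
= √(48,156,800 / 5.8094) ≈ 2879.133.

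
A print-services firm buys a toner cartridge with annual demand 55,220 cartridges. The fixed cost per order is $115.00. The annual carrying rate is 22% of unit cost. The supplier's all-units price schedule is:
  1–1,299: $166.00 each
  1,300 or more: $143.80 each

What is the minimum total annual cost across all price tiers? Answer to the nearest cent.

TC* ≈ $7,966,084.25

Holding cost per unit per year at price C is H = 0.22·C.
Candidates are each tier's EOQ (if it falls in that tier) and each price-break quantity.
EOQ at $166.00 = 589.7 (feasible in tier 1): TC = 55,220×$166.00 + (55,220/589.7)×115 + (589.7/2)×0.22×$166.00 = $9,188,056.62.
EOQ at $143.80 = 633.6 < 1300, so use break Q=1300: TC = 55,220×$143.80 + (55,220/1300.0)×115 + (1300.0/2)×0.22×$143.80 = $7,966,084.25.
Lowest total cost among the candidates is at Q = 1300.0.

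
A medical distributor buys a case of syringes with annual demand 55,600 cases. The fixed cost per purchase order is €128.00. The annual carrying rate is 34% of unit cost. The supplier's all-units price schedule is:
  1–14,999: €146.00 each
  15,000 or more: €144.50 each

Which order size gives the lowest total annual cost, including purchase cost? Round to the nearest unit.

Holding cost per unit per year at price C is H = 0.34·C.
Evaluate total cost at each tier's feasible EOQ or, if the EOQ is below the tier, at the tier's minimum quantity.
EOQ at €146.00 = 535.5 (feasible in tier 1): TC = 55,600×€146.00 + (55,600/535.5)×128 + (535.5/2)×0.34×€146.00 = €8,144,181.12.
EOQ at €144.50 = 538.2 < 15000, so use break Q=15000: TC = 55,600×€144.50 + (55,600/15000.0)×128 + (15000.0/2)×0.34×€144.50 = €8,403,149.45.
Lowest total cost is €8,144,181.12 at Q = 535.5.

Q* ≈ 535 cases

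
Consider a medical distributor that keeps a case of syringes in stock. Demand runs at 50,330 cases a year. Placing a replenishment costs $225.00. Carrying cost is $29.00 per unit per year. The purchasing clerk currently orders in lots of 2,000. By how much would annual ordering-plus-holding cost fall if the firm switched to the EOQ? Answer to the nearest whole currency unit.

EOQ = √(2DS/H) = √(2 × 50,330 × 225 / 29) ≈ 883.73.
Cost at Q* = (D/Q*)S + (Q*/2)H = √(2DSH) ≈ $25,628.24.
Cost at Q = 2,000: (50,330/2,000)×225 + (2,000/2)×29 = $5,662.12 + $29,000.00 = $34,662.12.
Excess = $34,662.12 − $25,628.24 = $9,033.89.

Extra cost ≈ $9,034 per year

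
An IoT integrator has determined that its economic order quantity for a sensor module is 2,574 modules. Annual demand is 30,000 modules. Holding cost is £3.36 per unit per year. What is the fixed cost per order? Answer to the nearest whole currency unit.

The basic EOQ model gives Q* = √(2DS/H); rearrange for the unknown.
From Q* = √(2DS/H): S = Q*²H / (2D) = 2,574² × 3.36 / (2 × 30,000) = 371.0267.

S ≈ £371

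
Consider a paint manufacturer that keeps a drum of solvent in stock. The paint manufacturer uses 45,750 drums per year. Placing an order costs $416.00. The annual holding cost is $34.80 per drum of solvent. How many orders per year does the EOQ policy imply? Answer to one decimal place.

Q* = √(2DS/H) = √(2 × 45,750 × 416 / 34.8) ≈ 1045.85.
Orders per year = D / Q* = 45,750 / 1045.85 ≈ 43.745.

N ≈ 43.7 orders per year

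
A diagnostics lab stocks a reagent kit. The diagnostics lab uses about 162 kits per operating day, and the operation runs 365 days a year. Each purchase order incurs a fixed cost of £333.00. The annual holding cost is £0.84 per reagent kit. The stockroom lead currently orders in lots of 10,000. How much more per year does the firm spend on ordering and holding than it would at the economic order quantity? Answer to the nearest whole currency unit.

Annual demand D = 162 × 365 = 59,130.
EOQ = √(2DS/H) = √(2 × 59,130 × 333 / 0.84) ≈ 6847.02.
Cost at Q* = (D/Q*)S + (Q*/2)H = √(2DSH) ≈ £5,751.49.
Cost at Q = 10,000: (59,130/10,000)×333 + (10,000/2)×0.84 = £1,969.03 + £4,200.00 = £6,169.03.
Excess = £6,169.03 − £5,751.49 = £417.53.

Extra cost ≈ £418 per year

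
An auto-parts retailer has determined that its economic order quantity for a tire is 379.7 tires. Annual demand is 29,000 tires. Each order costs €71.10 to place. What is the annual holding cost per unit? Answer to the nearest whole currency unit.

H ≈ €29

The basic EOQ model gives Q* = √(2DS/H); rearrange for the unknown.
From Q* = √(2DS/H): H = 2DS / Q*² = 2 × 29,000 × 71.1 / 379.7² = 28.6033.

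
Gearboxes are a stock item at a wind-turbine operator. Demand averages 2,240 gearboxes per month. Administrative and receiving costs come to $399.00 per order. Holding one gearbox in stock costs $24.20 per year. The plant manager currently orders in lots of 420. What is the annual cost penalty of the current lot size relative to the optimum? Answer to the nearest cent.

Annual demand D = 2,240 × 12 = 26,880.
EOQ = √(2DS/H) = √(2 × 26,880 × 399 / 24.2) ≈ 941.47.
Cost at Q* = (D/Q*)S + (Q*/2)H = √(2DSH) ≈ $22,783.67.
Cost at Q = 420: (26,880/420)×399 + (420/2)×24.2 = $25,536.00 + $5,082.00 = $30,618.00.
Excess = $30,618.00 − $22,783.67 = $7,834.33.

Extra cost ≈ $7,834.33 per year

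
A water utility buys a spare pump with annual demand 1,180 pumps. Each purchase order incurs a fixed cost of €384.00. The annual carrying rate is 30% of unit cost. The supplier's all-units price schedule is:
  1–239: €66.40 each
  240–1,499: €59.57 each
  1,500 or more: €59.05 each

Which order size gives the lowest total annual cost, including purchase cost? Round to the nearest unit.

Q* ≈ 240 pumps

Holding cost per unit per year at price C is H = 0.30·C.
Candidates are each tier's EOQ (if it falls in that tier) and each price-break quantity.
EOQ at €66.40 = 213.3 (feasible in tier 1): TC = 1,180×€66.40 + (1,180/213.3)×384 + (213.3/2)×0.30×€66.40 = €82,600.80.
EOQ at €59.57 = 225.2 < 240, so use break Q=240: TC = 1,180×€59.57 + (1,180/240.0)×384 + (240.0/2)×0.30×€59.57 = €74,325.12.
EOQ at €59.05 = 226.2 < 1500, so use break Q=1500: TC = 1,180×€59.05 + (1,180/1500.0)×384 + (1500.0/2)×0.30×€59.05 = €83,267.33.
Lowest total cost is €74,325.12 at Q = 240.0.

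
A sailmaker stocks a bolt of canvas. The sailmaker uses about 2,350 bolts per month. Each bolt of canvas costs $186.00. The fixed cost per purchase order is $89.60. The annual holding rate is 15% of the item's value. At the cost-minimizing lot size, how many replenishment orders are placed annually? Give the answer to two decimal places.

Annual demand D = 2,350 × 12 = 28,200.
Holding cost H = 0.15 × $186.00 = $27.9000 per unit per year.
Q* = √(2DS/H) = √(2 × 28,200 × 89.6 / 27.9) ≈ 425.59.
Orders per year = D / Q* = 28,200 / 425.59 ≈ 66.261.

N ≈ 66.26 orders per year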